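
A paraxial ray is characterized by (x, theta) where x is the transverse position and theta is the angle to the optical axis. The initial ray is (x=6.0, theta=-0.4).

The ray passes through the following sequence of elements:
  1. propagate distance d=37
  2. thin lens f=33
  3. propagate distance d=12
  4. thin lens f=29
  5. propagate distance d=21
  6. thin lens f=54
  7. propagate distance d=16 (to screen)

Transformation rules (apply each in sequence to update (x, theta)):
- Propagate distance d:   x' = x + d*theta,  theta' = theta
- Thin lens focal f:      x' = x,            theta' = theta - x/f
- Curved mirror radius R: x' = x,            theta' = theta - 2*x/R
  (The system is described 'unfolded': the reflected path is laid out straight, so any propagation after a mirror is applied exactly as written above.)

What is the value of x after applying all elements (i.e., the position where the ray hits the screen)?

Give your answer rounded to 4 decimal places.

Initial: x=6.0000 theta=-0.4000
After 1 (propagate distance d=37): x=-8.8000 theta=-0.4000
After 2 (thin lens f=33): x=-8.8000 theta=-2/15 (≈-0.1333)
After 3 (propagate distance d=12): x=-10.4000 theta=-2/15 (≈-0.1333)
After 4 (thin lens f=29): x=-10.4000 theta=98/435 (≈0.2253)
After 5 (propagate distance d=21): x=-822/145 (≈-5.6690) theta=98/435 (≈0.2253)
After 6 (thin lens f=54): x=-822/145 (≈-5.6690) theta=431/1305 (≈0.3303)
After 7 (propagate distance d=16 (to screen)): x=-502/1305 (≈-0.3847) theta=431/1305 (≈0.3303)
Rounded to 4 decimal places: x = -0.3847

Answer: -0.3847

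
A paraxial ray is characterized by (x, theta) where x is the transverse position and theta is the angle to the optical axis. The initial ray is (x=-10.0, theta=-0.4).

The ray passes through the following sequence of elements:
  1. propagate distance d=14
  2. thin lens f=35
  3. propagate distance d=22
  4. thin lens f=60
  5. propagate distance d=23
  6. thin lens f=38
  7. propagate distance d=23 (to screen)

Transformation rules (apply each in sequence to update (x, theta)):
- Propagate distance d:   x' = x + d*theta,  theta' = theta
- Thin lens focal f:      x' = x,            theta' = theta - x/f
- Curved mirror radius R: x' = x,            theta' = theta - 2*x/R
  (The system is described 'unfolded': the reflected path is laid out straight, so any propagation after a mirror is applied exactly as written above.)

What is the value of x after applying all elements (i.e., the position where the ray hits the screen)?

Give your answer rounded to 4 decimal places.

Initial: x=-10.0000 theta=-0.4000
After 1 (propagate distance d=14): x=-15.6000 theta=-0.4000
After 2 (thin lens f=35): x=-15.6000 theta=8/175 (≈0.0457)
After 3 (propagate distance d=22): x=-2554/175 (≈-14.5943) theta=8/175 (≈0.0457)
After 4 (thin lens f=60): x=-2554/175 (≈-14.5943) theta=1517/5250 (≈0.2890)
After 5 (propagate distance d=23): x=-41729/5250 (≈-7.9484) theta=1517/5250 (≈0.2890)
After 6 (thin lens f=38): x=-41729/5250 (≈-7.9484) theta=265/532 (≈0.4981)
After 7 (propagate distance d=23 (to screen)): x=99989/28500 (≈3.5084) theta=265/532 (≈0.4981)
Rounded to 4 decimal places: x = 3.5084

Answer: 3.5084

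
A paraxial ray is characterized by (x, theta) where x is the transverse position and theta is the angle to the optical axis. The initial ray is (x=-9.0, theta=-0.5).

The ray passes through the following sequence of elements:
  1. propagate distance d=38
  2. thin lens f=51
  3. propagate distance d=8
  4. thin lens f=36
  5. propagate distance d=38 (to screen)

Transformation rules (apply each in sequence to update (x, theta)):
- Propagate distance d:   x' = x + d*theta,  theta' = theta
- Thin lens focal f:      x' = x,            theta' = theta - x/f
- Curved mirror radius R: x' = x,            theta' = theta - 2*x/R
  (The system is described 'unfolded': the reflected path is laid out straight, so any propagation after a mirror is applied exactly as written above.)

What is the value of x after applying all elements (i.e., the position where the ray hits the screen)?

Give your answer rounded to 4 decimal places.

Initial: x=-9.0000 theta=-0.5000
After 1 (propagate distance d=38): x=-28.0000 theta=-0.5000
After 2 (thin lens f=51): x=-28.0000 theta=5/102 (≈0.0490)
After 3 (propagate distance d=8): x=-1408/51 (≈-27.6078) theta=5/102 (≈0.0490)
After 4 (thin lens f=36): x=-1408/51 (≈-27.6078) theta=749/918 (≈0.8159)
After 5 (propagate distance d=38 (to screen)): x=1559/459 (≈3.3965) theta=749/918 (≈0.8159)
Rounded to 4 decimal places: x = 3.3965

Answer: 3.3965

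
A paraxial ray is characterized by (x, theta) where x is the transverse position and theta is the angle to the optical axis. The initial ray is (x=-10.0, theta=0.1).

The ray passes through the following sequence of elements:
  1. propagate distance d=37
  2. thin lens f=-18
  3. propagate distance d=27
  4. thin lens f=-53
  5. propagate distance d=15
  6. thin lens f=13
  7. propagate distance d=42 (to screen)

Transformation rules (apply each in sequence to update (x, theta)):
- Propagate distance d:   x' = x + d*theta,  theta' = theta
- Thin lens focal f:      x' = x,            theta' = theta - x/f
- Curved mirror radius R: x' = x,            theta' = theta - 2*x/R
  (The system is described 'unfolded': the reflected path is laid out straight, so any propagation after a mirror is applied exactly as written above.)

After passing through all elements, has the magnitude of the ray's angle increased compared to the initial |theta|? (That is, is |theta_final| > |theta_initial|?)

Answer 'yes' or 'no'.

Initial: x=-10.0000 theta=0.1000
After 1 (propagate distance d=37): x=-6.3000 theta=0.1000
After 2 (thin lens f=-18): x=-6.3000 theta=-0.2500
After 3 (propagate distance d=27): x=-13.0500 theta=-0.2500
After 4 (thin lens f=-53): x=-13.0500 theta=-263/530 (≈-0.4962)
After 5 (propagate distance d=15): x=-21723/1060 (≈-20.4934) theta=-263/530 (≈-0.4962)
After 6 (thin lens f=13): x=-21723/1060 (≈-20.4934) theta=229/212 (≈1.0802)
After 7 (propagate distance d=42 (to screen)): x=26367/1060 (≈24.8745) theta=229/212 (≈1.0802)
|theta_initial|=0.1000 |theta_final|=229/212 (≈1.0802) -> increased

Answer: yes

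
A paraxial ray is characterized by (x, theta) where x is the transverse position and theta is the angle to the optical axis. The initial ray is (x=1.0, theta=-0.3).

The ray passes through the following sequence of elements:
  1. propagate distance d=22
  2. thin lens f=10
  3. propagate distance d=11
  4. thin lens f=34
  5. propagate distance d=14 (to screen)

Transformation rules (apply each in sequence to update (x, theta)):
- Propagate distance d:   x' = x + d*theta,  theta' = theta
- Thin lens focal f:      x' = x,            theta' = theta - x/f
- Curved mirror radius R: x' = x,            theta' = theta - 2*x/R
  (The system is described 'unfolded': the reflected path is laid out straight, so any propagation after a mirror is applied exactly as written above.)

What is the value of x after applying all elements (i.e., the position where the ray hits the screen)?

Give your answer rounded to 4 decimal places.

Initial: x=1.0000 theta=-0.3000
After 1 (propagate distance d=22): x=-5.6000 theta=-0.3000
After 2 (thin lens f=10): x=-5.6000 theta=0.2600
After 3 (propagate distance d=11): x=-2.7400 theta=0.2600
After 4 (thin lens f=34): x=-2.7400 theta=579/1700 (≈0.3406)
After 5 (propagate distance d=14 (to screen)): x=862/425 (≈2.0282) theta=579/1700 (≈0.3406)
Rounded to 4 decimal places: x = 2.0282

Answer: 2.0282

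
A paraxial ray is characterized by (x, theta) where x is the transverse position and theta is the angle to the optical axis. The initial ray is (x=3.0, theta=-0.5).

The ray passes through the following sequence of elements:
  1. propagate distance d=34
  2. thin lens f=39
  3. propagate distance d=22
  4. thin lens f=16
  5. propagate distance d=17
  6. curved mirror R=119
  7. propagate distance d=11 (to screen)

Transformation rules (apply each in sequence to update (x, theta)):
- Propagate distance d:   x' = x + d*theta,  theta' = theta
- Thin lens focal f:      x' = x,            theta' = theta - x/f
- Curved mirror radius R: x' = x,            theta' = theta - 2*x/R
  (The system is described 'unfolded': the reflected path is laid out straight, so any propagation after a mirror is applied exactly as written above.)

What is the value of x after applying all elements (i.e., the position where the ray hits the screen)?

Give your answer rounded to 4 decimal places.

Initial: x=3.0000 theta=-0.5000
After 1 (propagate distance d=34): x=-14.0000 theta=-0.5000
After 2 (thin lens f=39): x=-14.0000 theta=-11/78 (≈-0.1410)
After 3 (propagate distance d=22): x=-667/39 (≈-17.1026) theta=-11/78 (≈-0.1410)
After 4 (thin lens f=16): x=-667/39 (≈-17.1026) theta=193/208 (≈0.9279)
After 5 (propagate distance d=17): x=-829/624 (≈-1.3285) theta=193/208 (≈0.9279)
After 6 (curved mirror R=119): x=-829/624 (≈-1.3285) theta=70559/74256 (≈0.9502)
After 7 (propagate distance d=11 (to screen)): x=338749/37128 (≈9.1238) theta=70559/74256 (≈0.9502)
Rounded to 4 decimal places: x = 9.1238

Answer: 9.1238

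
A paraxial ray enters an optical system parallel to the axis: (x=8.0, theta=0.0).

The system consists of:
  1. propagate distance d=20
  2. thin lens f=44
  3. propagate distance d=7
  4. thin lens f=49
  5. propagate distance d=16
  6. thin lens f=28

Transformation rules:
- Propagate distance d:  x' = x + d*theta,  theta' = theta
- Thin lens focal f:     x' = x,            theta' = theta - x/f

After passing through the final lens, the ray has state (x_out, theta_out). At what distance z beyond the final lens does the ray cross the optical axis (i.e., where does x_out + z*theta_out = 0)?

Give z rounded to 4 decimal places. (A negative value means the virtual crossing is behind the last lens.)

Initial: x=8.0000 theta=0.0000
After 1 (propagate distance d=20): x=8.0000 theta=0.0000
After 2 (thin lens f=44): x=8.0000 theta=-2/11 (≈-0.1818)
After 3 (propagate distance d=7): x=74/11 (≈6.7273) theta=-2/11 (≈-0.1818)
After 4 (thin lens f=49): x=74/11 (≈6.7273) theta=-172/539 (≈-0.3191)
After 5 (propagate distance d=16): x=874/539 (≈1.6215) theta=-172/539 (≈-0.3191)
After 6 (thin lens f=28): x=874/539 (≈1.6215) theta=-2845/7546 (≈-0.3770)
z_focus = -x_out/theta_out = -(874/539)/(-2845/7546) = 12236/2845 ≈ 4.3009
Rounded to 4 decimal places: z = 4.3009

Answer: 4.3009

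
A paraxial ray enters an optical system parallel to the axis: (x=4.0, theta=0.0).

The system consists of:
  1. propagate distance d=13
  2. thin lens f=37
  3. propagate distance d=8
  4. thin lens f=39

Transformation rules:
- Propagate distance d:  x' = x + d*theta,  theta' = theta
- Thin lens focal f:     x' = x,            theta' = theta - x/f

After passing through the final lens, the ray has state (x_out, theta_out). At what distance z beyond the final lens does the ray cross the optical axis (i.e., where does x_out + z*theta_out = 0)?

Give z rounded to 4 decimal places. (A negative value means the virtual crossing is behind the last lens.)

Answer: 16.6324

Derivation:
Initial: x=4.0000 theta=0.0000
After 1 (propagate distance d=13): x=4.0000 theta=0.0000
After 2 (thin lens f=37): x=4.0000 theta=-4/37 (≈-0.1081)
After 3 (propagate distance d=8): x=116/37 (≈3.1351) theta=-4/37 (≈-0.1081)
After 4 (thin lens f=39): x=116/37 (≈3.1351) theta=-272/1443 (≈-0.1885)
z_focus = -x_out/theta_out = -(116/37)/(-272/1443) = 1131/68 ≈ 16.6324
Rounded to 4 decimal places: z = 16.6324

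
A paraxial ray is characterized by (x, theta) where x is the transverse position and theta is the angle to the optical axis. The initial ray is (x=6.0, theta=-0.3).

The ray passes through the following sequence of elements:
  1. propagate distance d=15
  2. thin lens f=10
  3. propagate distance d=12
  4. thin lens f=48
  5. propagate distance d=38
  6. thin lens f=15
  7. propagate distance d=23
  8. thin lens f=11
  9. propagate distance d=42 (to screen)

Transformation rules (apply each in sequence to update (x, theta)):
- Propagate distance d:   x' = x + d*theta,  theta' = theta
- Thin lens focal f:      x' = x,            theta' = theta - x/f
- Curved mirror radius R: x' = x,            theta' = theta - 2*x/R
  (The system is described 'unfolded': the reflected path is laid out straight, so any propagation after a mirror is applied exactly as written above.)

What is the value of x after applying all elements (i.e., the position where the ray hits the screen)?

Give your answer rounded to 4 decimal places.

Initial: x=6.0000 theta=-0.3000
After 1 (propagate distance d=15): x=1.5000 theta=-0.3000
After 2 (thin lens f=10): x=1.5000 theta=-0.4500
After 3 (propagate distance d=12): x=-3.9000 theta=-0.4500
After 4 (thin lens f=48): x=-3.9000 theta=-59/160 (≈-0.3688)
After 5 (propagate distance d=38): x=-17.9125 theta=-59/160 (≈-0.3688)
After 6 (thin lens f=15): x=-17.9125 theta=1981/2400 (≈0.8254)
After 7 (propagate distance d=23): x=2573/2400 (≈1.0721) theta=1981/2400 (≈0.8254)
After 8 (thin lens f=11): x=2573/2400 (≈1.0721) theta=3203/4400 (≈0.7280)
After 9 (propagate distance d=42 (to screen)): x=835459/26400 (≈31.6462) theta=3203/4400 (≈0.7280)
Rounded to 4 decimal places: x = 31.6462

Answer: 31.6462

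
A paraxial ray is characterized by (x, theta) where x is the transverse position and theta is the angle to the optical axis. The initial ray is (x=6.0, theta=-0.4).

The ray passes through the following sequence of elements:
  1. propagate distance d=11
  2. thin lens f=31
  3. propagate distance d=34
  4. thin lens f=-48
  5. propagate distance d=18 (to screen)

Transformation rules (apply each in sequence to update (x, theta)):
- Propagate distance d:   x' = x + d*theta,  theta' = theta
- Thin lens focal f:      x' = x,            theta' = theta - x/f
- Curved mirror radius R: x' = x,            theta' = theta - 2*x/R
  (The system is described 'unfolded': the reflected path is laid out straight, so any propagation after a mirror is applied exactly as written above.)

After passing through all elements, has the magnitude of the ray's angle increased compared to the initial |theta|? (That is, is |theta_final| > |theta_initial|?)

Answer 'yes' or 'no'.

Answer: yes

Derivation:
Initial: x=6.0000 theta=-0.4000
After 1 (propagate distance d=11): x=1.6000 theta=-0.4000
After 2 (thin lens f=31): x=1.6000 theta=-14/31 (≈-0.4516)
After 3 (propagate distance d=34): x=-2132/155 (≈-13.7548) theta=-14/31 (≈-0.4516)
After 4 (thin lens f=-48): x=-2132/155 (≈-13.7548) theta=-1373/1860 (≈-0.7382)
After 5 (propagate distance d=18 (to screen)): x=-8383/310 (≈-27.0419) theta=-1373/1860 (≈-0.7382)
|theta_initial|=0.4000 |theta_final|=1373/1860 (≈0.7382) -> increased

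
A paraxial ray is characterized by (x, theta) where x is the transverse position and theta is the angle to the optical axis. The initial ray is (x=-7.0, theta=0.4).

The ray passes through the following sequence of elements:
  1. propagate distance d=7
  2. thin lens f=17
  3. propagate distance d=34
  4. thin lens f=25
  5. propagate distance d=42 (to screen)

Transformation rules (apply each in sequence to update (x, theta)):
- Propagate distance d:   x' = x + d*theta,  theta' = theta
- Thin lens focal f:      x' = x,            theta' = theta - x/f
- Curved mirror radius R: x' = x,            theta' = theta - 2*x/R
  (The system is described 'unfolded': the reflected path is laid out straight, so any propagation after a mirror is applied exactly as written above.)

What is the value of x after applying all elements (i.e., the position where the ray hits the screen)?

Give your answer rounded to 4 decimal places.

Initial: x=-7.0000 theta=0.4000
After 1 (propagate distance d=7): x=-4.2000 theta=0.4000
After 2 (thin lens f=17): x=-4.2000 theta=11/17 (≈0.6471)
After 3 (propagate distance d=34): x=17.8000 theta=11/17 (≈0.6471)
After 4 (thin lens f=25): x=17.8000 theta=-138/2125 (≈-0.0649)
After 5 (propagate distance d=42 (to screen)): x=32029/2125 (≈15.0725) theta=-138/2125 (≈-0.0649)
Rounded to 4 decimal places: x = 15.0725

Answer: 15.0725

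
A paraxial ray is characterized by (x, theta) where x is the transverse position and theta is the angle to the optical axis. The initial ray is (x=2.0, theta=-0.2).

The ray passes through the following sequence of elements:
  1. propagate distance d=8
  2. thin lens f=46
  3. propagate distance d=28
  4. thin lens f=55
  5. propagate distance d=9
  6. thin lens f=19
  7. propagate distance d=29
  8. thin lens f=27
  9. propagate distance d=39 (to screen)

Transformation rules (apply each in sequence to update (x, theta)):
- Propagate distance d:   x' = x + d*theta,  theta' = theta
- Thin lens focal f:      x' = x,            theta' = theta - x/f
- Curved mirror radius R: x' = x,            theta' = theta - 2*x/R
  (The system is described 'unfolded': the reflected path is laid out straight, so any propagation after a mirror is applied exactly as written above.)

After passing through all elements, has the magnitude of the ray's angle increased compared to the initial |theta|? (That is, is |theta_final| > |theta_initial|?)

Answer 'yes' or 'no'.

Answer: yes

Derivation:
Initial: x=2.0000 theta=-0.2000
After 1 (propagate distance d=8): x=0.4000 theta=-0.2000
After 2 (thin lens f=46): x=0.4000 theta=-24/115 (≈-0.2087)
After 3 (propagate distance d=28): x=-626/115 (≈-5.4435) theta=-24/115 (≈-0.2087)
After 4 (thin lens f=55): x=-626/115 (≈-5.4435) theta=-694/6325 (≈-0.1097)
After 5 (propagate distance d=9): x=-40676/6325 (≈-6.4310) theta=-694/6325 (≈-0.1097)
After 6 (thin lens f=19): x=-40676/6325 (≈-6.4310) theta=5498/24035 (≈0.2287)
After 7 (propagate distance d=29): x=24366/120175 (≈0.2028) theta=5498/24035 (≈0.2287)
After 8 (thin lens f=27): x=24366/120175 (≈0.2028) theta=239288/1081575 (≈0.2212)
After 9 (propagate distance d=39 (to screen)): x=3183842/360525 (≈8.8311) theta=239288/1081575 (≈0.2212)
|theta_initial|=0.2000 |theta_final|=239288/1081575 (≈0.2212) -> increased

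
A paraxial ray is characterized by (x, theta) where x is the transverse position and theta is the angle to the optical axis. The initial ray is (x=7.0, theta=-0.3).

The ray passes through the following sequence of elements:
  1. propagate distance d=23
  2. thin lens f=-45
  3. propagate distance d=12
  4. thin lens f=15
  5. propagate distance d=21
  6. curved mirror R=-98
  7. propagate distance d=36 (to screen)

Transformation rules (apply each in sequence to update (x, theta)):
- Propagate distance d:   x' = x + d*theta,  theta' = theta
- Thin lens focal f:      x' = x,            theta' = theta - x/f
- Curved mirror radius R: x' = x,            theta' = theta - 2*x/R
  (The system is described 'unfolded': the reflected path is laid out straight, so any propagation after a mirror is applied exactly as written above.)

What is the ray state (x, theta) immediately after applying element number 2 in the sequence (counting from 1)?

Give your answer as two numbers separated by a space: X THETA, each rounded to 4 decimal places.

Answer: 0.1000 -0.2978

Derivation:
Initial: x=7.0000 theta=-0.3000
After 1 (propagate distance d=23): x=0.1000 theta=-0.3000
After 2 (thin lens f=-45): x=0.1000 theta=-67/225 (≈-0.2978)
Rounded to 4 decimal places: x = 0.1000, theta = -0.2978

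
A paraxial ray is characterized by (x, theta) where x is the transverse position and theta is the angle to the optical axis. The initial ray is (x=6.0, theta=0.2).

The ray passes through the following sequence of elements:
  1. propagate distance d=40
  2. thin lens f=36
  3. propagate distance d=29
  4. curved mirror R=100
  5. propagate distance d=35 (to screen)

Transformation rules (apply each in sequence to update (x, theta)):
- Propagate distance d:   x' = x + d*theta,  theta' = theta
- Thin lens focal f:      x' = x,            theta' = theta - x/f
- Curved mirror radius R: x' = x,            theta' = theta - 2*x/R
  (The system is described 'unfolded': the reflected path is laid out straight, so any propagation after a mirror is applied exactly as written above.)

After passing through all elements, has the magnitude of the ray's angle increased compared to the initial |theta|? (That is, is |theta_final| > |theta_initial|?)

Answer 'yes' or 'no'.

Initial: x=6.0000 theta=0.2000
After 1 (propagate distance d=40): x=14.0000 theta=0.2000
After 2 (thin lens f=36): x=14.0000 theta=-17/90 (≈-0.1889)
After 3 (propagate distance d=29): x=767/90 (≈8.5222) theta=-17/90 (≈-0.1889)
After 4 (curved mirror R=100): x=767/90 (≈8.5222) theta=-539/1500 (≈-0.3593)
After 5 (propagate distance d=35 (to screen)): x=-3649/900 (≈-4.0544) theta=-539/1500 (≈-0.3593)
|theta_initial|=0.2000 |theta_final|=539/1500 (≈0.3593) -> increased

Answer: yes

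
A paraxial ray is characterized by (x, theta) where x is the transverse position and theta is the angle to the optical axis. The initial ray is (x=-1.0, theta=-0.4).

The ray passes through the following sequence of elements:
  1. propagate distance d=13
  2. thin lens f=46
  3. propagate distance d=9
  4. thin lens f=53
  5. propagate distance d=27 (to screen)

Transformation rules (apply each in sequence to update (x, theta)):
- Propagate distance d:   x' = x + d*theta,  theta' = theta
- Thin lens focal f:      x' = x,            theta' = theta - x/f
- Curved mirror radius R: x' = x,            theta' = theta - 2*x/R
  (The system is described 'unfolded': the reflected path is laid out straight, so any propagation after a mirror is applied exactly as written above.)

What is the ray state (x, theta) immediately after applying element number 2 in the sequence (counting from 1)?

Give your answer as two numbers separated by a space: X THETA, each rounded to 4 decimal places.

Answer: -6.2000 -0.2652

Derivation:
Initial: x=-1.0000 theta=-0.4000
After 1 (propagate distance d=13): x=-6.2000 theta=-0.4000
After 2 (thin lens f=46): x=-6.2000 theta=-61/230 (≈-0.2652)
Rounded to 4 decimal places: x = -6.2000, theta = -0.2652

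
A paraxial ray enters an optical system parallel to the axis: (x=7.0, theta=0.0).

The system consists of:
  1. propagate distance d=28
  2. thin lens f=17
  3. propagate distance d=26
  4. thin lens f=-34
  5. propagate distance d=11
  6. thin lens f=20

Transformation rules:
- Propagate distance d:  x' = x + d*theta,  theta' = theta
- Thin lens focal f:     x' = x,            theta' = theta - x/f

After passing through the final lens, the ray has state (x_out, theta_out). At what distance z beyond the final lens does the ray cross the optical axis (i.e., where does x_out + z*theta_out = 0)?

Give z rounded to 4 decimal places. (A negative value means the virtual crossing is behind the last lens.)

Initial: x=7.0000 theta=0.0000
After 1 (propagate distance d=28): x=7.0000 theta=0.0000
After 2 (thin lens f=17): x=7.0000 theta=-7/17 (≈-0.4118)
After 3 (propagate distance d=26): x=-63/17 (≈-3.7059) theta=-7/17 (≈-0.4118)
After 4 (thin lens f=-34): x=-63/17 (≈-3.7059) theta=-301/578 (≈-0.5208)
After 5 (propagate distance d=11): x=-5453/578 (≈-9.4343) theta=-301/578 (≈-0.5208)
After 6 (thin lens f=20): x=-5453/578 (≈-9.4343) theta=-567/11560 (≈-0.0490)
z_focus = -x_out/theta_out = -(-5453/578)/(-567/11560) = -15580/81 ≈ -192.3457
Rounded to 4 decimal places: z = -192.3457

Answer: -192.3457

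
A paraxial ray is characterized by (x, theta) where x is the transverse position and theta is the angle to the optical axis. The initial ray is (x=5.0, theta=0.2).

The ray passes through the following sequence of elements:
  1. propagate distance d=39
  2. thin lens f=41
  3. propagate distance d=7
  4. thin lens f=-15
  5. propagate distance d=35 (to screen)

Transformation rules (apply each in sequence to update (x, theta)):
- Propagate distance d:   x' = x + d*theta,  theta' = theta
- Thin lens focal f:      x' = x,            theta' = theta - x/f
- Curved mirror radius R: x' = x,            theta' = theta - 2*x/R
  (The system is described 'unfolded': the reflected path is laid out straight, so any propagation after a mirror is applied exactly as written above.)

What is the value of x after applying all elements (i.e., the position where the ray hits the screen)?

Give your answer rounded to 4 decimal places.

Initial: x=5.0000 theta=0.2000
After 1 (propagate distance d=39): x=12.8000 theta=0.2000
After 2 (thin lens f=41): x=12.8000 theta=-23/205 (≈-0.1122)
After 3 (propagate distance d=7): x=2463/205 (≈12.0146) theta=-23/205 (≈-0.1122)
After 4 (thin lens f=-15): x=2463/205 (≈12.0146) theta=706/1025 (≈0.6888)
After 5 (propagate distance d=35 (to screen)): x=1481/41 (≈36.1220) theta=706/1025 (≈0.6888)
Rounded to 4 decimal places: x = 36.1220

Answer: 36.1220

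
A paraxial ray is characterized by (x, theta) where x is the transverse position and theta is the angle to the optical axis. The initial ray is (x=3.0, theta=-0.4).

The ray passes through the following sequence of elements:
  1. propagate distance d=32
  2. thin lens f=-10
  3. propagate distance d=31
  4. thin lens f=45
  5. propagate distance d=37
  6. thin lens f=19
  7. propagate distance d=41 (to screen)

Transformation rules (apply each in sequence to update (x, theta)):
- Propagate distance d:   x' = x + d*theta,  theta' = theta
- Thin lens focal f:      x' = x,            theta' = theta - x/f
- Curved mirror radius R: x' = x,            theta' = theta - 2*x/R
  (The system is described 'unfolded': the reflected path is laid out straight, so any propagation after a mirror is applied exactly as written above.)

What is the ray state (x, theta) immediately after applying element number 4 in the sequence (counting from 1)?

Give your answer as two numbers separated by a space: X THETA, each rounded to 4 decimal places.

Answer: -52.5800 -0.2116

Derivation:
Initial: x=3.0000 theta=-0.4000
After 1 (propagate distance d=32): x=-9.8000 theta=-0.4000
After 2 (thin lens f=-10): x=-9.8000 theta=-1.3800
After 3 (propagate distance d=31): x=-52.5800 theta=-1.3800
After 4 (thin lens f=45): x=-52.5800 theta=-238/1125 (≈-0.2116)
Rounded to 4 decimal places: x = -52.5800, theta = -0.2116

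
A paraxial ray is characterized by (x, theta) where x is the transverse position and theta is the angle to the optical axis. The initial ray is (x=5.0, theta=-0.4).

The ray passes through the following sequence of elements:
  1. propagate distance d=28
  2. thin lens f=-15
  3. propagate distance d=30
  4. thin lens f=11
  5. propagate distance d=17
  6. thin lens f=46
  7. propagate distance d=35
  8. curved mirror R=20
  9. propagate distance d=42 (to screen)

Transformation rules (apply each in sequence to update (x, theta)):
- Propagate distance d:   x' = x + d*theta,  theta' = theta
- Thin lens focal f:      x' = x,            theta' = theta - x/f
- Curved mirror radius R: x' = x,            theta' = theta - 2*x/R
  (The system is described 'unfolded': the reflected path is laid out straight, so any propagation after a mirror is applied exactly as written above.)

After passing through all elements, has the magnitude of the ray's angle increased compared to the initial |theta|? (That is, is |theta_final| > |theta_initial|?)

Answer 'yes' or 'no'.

Answer: yes

Derivation:
Initial: x=5.0000 theta=-0.4000
After 1 (propagate distance d=28): x=-6.2000 theta=-0.4000
After 2 (thin lens f=-15): x=-6.2000 theta=-61/75 (≈-0.8133)
After 3 (propagate distance d=30): x=-30.6000 theta=-61/75 (≈-0.8133)
After 4 (thin lens f=11): x=-30.6000 theta=1624/825 (≈1.9685)
After 5 (propagate distance d=17): x=2363/825 (≈2.8642) theta=1624/825 (≈1.9685)
After 6 (thin lens f=46): x=2363/825 (≈2.8642) theta=72341/37950 (≈1.9062)
After 7 (propagate distance d=35): x=880211/12650 (≈69.5819) theta=72341/37950 (≈1.9062)
After 8 (curved mirror R=20): x=880211/12650 (≈69.5819) theta=-174293/34500 (≈-5.0520)
After 9 (propagate distance d=42 (to screen)): x=-4509753/31625 (≈-142.6009) theta=-174293/34500 (≈-5.0520)
|theta_initial|=0.4000 |theta_final|=174293/34500 (≈5.0520) -> increased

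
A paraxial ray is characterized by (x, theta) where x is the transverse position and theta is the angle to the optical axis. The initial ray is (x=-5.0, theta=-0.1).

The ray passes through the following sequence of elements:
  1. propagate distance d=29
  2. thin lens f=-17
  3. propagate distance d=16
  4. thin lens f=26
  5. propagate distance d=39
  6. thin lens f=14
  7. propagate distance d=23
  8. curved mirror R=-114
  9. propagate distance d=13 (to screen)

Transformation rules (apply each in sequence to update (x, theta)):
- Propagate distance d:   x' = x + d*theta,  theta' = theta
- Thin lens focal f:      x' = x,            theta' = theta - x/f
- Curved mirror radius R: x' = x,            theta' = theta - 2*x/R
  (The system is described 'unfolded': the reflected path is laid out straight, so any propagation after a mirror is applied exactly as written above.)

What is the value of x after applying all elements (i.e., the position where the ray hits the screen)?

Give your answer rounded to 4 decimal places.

Answer: 26.8636

Derivation:
Initial: x=-5.0000 theta=-0.1000
After 1 (propagate distance d=29): x=-7.9000 theta=-0.1000
After 2 (thin lens f=-17): x=-7.9000 theta=-48/85 (≈-0.5647)
After 3 (propagate distance d=16): x=-2879/170 (≈-16.9353) theta=-48/85 (≈-0.5647)
After 4 (thin lens f=26): x=-2879/170 (≈-16.9353) theta=383/4420 (≈0.0867)
After 5 (propagate distance d=39): x=-4609/340 (≈-13.5559) theta=383/4420 (≈0.0867)
After 6 (thin lens f=14): x=-4609/340 (≈-13.5559) theta=65279/61880 (≈1.0549)
After 7 (propagate distance d=23): x=662579/61880 (≈10.7075) theta=65279/61880 (≈1.0549)
After 8 (curved mirror R=-114): x=662579/61880 (≈10.7075) theta=2191741/1763580 (≈1.2428)
After 9 (propagate distance d=13 (to screen)): x=94752269/3527160 (≈26.8636) theta=2191741/1763580 (≈1.2428)
Rounded to 4 decimal places: x = 26.8636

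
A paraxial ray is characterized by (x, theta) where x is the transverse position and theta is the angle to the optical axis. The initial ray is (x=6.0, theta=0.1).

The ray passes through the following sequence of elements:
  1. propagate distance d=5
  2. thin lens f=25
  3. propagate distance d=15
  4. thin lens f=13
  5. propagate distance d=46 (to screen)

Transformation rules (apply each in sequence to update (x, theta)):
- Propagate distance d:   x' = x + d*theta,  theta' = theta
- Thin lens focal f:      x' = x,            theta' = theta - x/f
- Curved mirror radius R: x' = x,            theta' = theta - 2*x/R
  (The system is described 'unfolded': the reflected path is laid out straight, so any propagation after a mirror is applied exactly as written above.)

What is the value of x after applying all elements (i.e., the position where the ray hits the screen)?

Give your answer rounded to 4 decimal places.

Initial: x=6.0000 theta=0.1000
After 1 (propagate distance d=5): x=6.5000 theta=0.1000
After 2 (thin lens f=25): x=6.5000 theta=-0.1600
After 3 (propagate distance d=15): x=4.1000 theta=-0.1600
After 4 (thin lens f=13): x=4.1000 theta=-309/650 (≈-0.4754)
After 5 (propagate distance d=46 (to screen)): x=-11549/650 (≈-17.7677) theta=-309/650 (≈-0.4754)
Rounded to 4 decimal places: x = -17.7677

Answer: -17.7677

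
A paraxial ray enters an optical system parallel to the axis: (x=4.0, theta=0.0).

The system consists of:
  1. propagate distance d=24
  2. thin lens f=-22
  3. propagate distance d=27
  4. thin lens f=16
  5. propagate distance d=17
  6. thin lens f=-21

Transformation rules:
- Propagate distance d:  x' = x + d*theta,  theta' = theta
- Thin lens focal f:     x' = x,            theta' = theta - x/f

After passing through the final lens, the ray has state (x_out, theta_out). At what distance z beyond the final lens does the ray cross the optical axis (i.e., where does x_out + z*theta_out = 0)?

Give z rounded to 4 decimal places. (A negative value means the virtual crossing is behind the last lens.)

Answer: 9.9638

Derivation:
Initial: x=4.0000 theta=0.0000
After 1 (propagate distance d=24): x=4.0000 theta=0.0000
After 2 (thin lens f=-22): x=4.0000 theta=2/11 (≈0.1818)
After 3 (propagate distance d=27): x=98/11 (≈8.9091) theta=2/11 (≈0.1818)
After 4 (thin lens f=16): x=98/11 (≈8.9091) theta=-0.3750
After 5 (propagate distance d=17): x=223/88 (≈2.5341) theta=-0.3750
After 6 (thin lens f=-21): x=223/88 (≈2.5341) theta=-235/924 (≈-0.2543)
z_focus = -x_out/theta_out = -(223/88)/(-235/924) = 4683/470 ≈ 9.9638
Rounded to 4 decimal places: z = 9.9638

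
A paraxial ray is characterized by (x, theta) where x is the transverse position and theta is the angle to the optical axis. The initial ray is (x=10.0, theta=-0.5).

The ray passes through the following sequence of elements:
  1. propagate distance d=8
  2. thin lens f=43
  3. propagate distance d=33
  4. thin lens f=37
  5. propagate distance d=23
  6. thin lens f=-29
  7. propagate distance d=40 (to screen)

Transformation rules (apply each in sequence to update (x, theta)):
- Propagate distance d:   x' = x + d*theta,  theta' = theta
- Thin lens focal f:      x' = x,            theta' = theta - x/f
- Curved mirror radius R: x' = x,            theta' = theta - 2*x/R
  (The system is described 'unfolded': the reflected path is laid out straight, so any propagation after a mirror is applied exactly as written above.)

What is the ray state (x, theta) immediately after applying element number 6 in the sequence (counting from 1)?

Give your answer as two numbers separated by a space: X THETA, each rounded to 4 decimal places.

Initial: x=10.0000 theta=-0.5000
After 1 (propagate distance d=8): x=6.0000 theta=-0.5000
After 2 (thin lens f=43): x=6.0000 theta=-55/86 (≈-0.6395)
After 3 (propagate distance d=33): x=-1299/86 (≈-15.1047) theta=-55/86 (≈-0.6395)
After 4 (thin lens f=37): x=-1299/86 (≈-15.1047) theta=-368/1591 (≈-0.2313)
After 5 (propagate distance d=23): x=-64991/3182 (≈-20.4246) theta=-368/1591 (≈-0.2313)
After 6 (thin lens f=-29): x=-64991/3182 (≈-20.4246) theta=-86335/92278 (≈-0.9356)
Rounded to 4 decimal places: x = -20.4246, theta = -0.9356

Answer: -20.4246 -0.9356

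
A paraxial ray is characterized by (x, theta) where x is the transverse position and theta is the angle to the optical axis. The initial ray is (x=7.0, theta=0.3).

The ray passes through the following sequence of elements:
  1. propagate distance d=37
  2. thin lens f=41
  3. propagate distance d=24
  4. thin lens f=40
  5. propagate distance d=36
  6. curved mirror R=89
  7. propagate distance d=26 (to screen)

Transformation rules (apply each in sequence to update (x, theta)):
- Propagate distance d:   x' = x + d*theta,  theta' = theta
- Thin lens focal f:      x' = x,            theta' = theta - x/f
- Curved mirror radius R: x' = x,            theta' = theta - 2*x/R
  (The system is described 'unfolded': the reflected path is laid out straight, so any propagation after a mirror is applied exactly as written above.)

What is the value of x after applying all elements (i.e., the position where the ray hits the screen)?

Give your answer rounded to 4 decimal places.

Initial: x=7.0000 theta=0.3000
After 1 (propagate distance d=37): x=18.1000 theta=0.3000
After 2 (thin lens f=41): x=18.1000 theta=-29/205 (≈-0.1415)
After 3 (propagate distance d=24): x=6029/410 (≈14.7049) theta=-29/205 (≈-0.1415)
After 4 (thin lens f=40): x=6029/410 (≈14.7049) theta=-8349/16400 (≈-0.5091)
After 5 (propagate distance d=36): x=-14851/4100 (≈-3.6222) theta=-8349/16400 (≈-0.5091)
After 6 (curved mirror R=89): x=-14851/4100 (≈-3.6222) theta=-624253/1459600 (≈-0.4277)
After 7 (propagate distance d=26 (to screen)): x=-10758767/729800 (≈-14.7421) theta=-624253/1459600 (≈-0.4277)
Rounded to 4 decimal places: x = -14.7421

Answer: -14.7421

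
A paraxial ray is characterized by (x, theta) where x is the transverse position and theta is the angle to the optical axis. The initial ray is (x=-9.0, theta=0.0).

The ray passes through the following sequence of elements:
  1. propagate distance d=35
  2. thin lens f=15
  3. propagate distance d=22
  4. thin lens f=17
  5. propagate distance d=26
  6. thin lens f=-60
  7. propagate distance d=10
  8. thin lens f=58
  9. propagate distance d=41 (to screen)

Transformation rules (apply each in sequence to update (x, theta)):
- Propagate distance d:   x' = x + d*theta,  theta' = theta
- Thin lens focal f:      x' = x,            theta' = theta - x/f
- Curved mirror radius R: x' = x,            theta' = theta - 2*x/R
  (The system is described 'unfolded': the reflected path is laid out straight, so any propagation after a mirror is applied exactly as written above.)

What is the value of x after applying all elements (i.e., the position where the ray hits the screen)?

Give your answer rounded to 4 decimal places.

Answer: 29.2198

Derivation:
Initial: x=-9.0000 theta=0.0000
After 1 (propagate distance d=35): x=-9.0000 theta=0.0000
After 2 (thin lens f=15): x=-9.0000 theta=0.6000
After 3 (propagate distance d=22): x=4.2000 theta=0.6000
After 4 (thin lens f=17): x=4.2000 theta=6/17 (≈0.3529)
After 5 (propagate distance d=26): x=1137/85 (≈13.3765) theta=6/17 (≈0.3529)
After 6 (thin lens f=-60): x=1137/85 (≈13.3765) theta=979/1700 (≈0.5759)
After 7 (propagate distance d=10): x=3253/170 (≈19.1353) theta=979/1700 (≈0.5759)
After 8 (thin lens f=58): x=3253/170 (≈19.1353) theta=6063/24650 (≈0.2460)
After 9 (propagate distance d=41 (to screen)): x=360134/12325 (≈29.2198) theta=6063/24650 (≈0.2460)
Rounded to 4 decimal places: x = 29.2198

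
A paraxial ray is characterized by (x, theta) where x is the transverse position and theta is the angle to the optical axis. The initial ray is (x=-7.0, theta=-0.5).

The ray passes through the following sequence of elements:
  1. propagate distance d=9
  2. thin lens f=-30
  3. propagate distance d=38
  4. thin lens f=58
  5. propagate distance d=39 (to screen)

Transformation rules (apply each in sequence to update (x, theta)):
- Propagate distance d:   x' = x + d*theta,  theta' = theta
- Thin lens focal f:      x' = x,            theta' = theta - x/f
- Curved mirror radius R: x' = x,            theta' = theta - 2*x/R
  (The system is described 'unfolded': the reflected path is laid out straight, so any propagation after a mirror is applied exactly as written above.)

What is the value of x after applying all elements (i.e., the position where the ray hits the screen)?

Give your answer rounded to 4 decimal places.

Answer: -49.2132

Derivation:
Initial: x=-7.0000 theta=-0.5000
After 1 (propagate distance d=9): x=-11.5000 theta=-0.5000
After 2 (thin lens f=-30): x=-11.5000 theta=-53/60 (≈-0.8833)
After 3 (propagate distance d=38): x=-676/15 (≈-45.0667) theta=-53/60 (≈-0.8833)
After 4 (thin lens f=58): x=-676/15 (≈-45.0667) theta=-37/348 (≈-0.1063)
After 5 (propagate distance d=39 (to screen)): x=-85631/1740 (≈-49.2132) theta=-37/348 (≈-0.1063)
Rounded to 4 decimal places: x = -49.2132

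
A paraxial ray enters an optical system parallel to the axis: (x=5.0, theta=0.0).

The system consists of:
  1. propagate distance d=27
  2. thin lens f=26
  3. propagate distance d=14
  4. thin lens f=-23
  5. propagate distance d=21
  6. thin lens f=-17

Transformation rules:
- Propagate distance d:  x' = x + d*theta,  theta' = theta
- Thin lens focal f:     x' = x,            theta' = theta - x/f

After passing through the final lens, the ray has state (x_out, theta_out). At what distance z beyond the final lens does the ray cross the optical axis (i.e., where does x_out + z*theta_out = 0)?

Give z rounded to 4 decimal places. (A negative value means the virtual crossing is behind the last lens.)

Initial: x=5.0000 theta=0.0000
After 1 (propagate distance d=27): x=5.0000 theta=0.0000
After 2 (thin lens f=26): x=5.0000 theta=-5/26 (≈-0.1923)
After 3 (propagate distance d=14): x=30/13 (≈2.3077) theta=-5/26 (≈-0.1923)
After 4 (thin lens f=-23): x=30/13 (≈2.3077) theta=-55/598 (≈-0.0920)
After 5 (propagate distance d=21): x=225/598 (≈0.3763) theta=-55/598 (≈-0.0920)
After 6 (thin lens f=-17): x=225/598 (≈0.3763) theta=-355/5083 (≈-0.0698)
z_focus = -x_out/theta_out = -(225/598)/(-355/5083) = 765/142 ≈ 5.3873
Rounded to 4 decimal places: z = 5.3873

Answer: 5.3873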